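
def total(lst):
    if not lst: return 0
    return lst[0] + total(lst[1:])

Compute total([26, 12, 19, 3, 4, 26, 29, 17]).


total([26, 12, 19, 3, 4, 26, 29, 17]) = 26 + total([12, 19, 3, 4, 26, 29, 17])
total([12, 19, 3, 4, 26, 29, 17]) = 12 + total([19, 3, 4, 26, 29, 17])
total([19, 3, 4, 26, 29, 17]) = 19 + total([3, 4, 26, 29, 17])
total([3, 4, 26, 29, 17]) = 3 + total([4, 26, 29, 17])
total([4, 26, 29, 17]) = 4 + total([26, 29, 17])
total([26, 29, 17]) = 26 + total([29, 17])
total([29, 17]) = 29 + total([17])
total([17]) = 17 + total([])
total([]) = 0  (base case)
Total: 26 + 12 + 19 + 3 + 4 + 26 + 29 + 17 + 0 = 136

136


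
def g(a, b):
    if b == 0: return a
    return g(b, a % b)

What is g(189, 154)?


g(189, 154) = g(154, 35)
g(154, 35) = g(35, 14)
g(35, 14) = g(14, 7)
g(14, 7) = g(7, 0)
g(7, 0) = 7  (base case)

7


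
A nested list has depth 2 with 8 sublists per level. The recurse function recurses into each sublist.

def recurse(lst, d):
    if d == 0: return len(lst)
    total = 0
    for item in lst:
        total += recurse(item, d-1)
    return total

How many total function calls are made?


At depth 0 (root): 1 call
At depth 1: each of 1 parents calls recurse on 8 children = 8 calls
At depth 2: each of 8 parents calls recurse on 8 children = 64 calls
Total: 1 + 8 + 64 = 73

73


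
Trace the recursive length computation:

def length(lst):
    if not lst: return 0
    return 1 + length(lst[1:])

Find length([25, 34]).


length([25, 34]) = 1 + length([34])
length([34]) = 1 + length([])
length([]) = 0  (base case)
Unwinding: 1 + 1 + 0 = 2

2


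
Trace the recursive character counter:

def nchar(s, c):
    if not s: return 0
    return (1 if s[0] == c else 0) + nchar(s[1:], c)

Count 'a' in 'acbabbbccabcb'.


s[0]='a' == 'a' -> 1
s[0]='c' != 'a' -> 0
s[0]='b' != 'a' -> 0
s[0]='a' == 'a' -> 1
s[0]='b' != 'a' -> 0
s[0]='b' != 'a' -> 0
s[0]='b' != 'a' -> 0
s[0]='c' != 'a' -> 0
s[0]='c' != 'a' -> 0
s[0]='a' == 'a' -> 1
s[0]='b' != 'a' -> 0
s[0]='c' != 'a' -> 0
s[0]='b' != 'a' -> 0
Sum: 1 + 0 + 0 + 1 + 0 + 0 + 0 + 0 + 0 + 1 + 0 + 0 + 0 = 3

3


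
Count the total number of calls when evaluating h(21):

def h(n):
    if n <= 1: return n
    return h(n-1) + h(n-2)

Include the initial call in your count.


Let C(n) = total calls for h(n)
C(0) = 1, C(1) = 1
C(2) = 1 + C(1) + C(0) = 1 + 1 + 1 = 3
C(3) = 1 + C(2) + C(1) = 1 + 3 + 1 = 5
C(4) = 1 + C(3) + C(2) = 1 + 5 + 3 = 9
C(5) = 1 + C(4) + C(3) = 1 + 9 + 5 = 15
C(6) = 1 + C(5) + C(4) = 1 + 15 + 9 = 25
C(7) = 1 + C(6) + C(5) = 1 + 25 + 15 = 41
C(8) = 1 + C(7) + C(6) = 1 + 41 + 25 = 67
C(9) = 1 + C(8) + C(7) = 1 + 67 + 41 = 109
C(10) = 1 + C(9) + C(8) = 1 + 109 + 67 = 177
C(11) = 1 + C(10) + C(9) = 1 + 177 + 109 = 287
C(12) = 1 + C(11) + C(10) = 1 + 287 + 177 = 465
C(13) = 1 + C(12) + C(11) = 1 + 465 + 287 = 753
C(14) = 1 + C(13) + C(12) = 1 + 753 + 465 = 1219
C(15) = 1 + C(14) + C(13) = 1 + 1219 + 753 = 1973
C(16) = 1 + C(15) + C(14) = 1 + 1973 + 1219 = 3193
C(17) = 1 + C(16) + C(15) = 1 + 3193 + 1973 = 5167
C(18) = 1 + C(17) + C(16) = 1 + 5167 + 3193 = 8361
C(19) = 1 + C(18) + C(17) = 1 + 8361 + 5167 = 13529
C(20) = 1 + C(19) + C(18) = 1 + 13529 + 8361 = 21891
C(21) = 1 + C(20) + C(19) = 1 + 21891 + 13529 = 35421

35421


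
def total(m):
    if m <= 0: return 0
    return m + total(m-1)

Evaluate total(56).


total(56)
= 56 + 55 + 54 + 53 + 52 + 51 + 50 + 49 + 48 + 47 + 46 + 45 + 44 + 43 + 42 + 41 + 40 + 39 + 38 + 37 + 36 + 35 + 34 + 33 + 32 + 31 + 30 + 29 + 28 + 27 + 26 + 25 + 24 + 23 + 22 + 21 + 20 + 19 + 18 + 17 + 16 + 15 + 14 + 13 + 12 + 11 + 10 + 9 + 8 + 7 + 6 + 5 + 4 + 3 + 2 + 1 + total(0)
= 56 + 55 + 54 + 53 + 52 + 51 + 50 + 49 + 48 + 47 + 46 + 45 + 44 + 43 + 42 + 41 + 40 + 39 + 38 + 37 + 36 + 35 + 34 + 33 + 32 + 31 + 30 + 29 + 28 + 27 + 26 + 25 + 24 + 23 + 22 + 21 + 20 + 19 + 18 + 17 + 16 + 15 + 14 + 13 + 12 + 11 + 10 + 9 + 8 + 7 + 6 + 5 + 4 + 3 + 2 + 1 + 0
= 1596

1596


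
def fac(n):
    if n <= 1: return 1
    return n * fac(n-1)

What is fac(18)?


fac(18)
= 18 * fac(17)
= 18 * 17 * fac(16)
= 18 * 17 * 16 * fac(15)
= 18 * 17 * 16 * 15 * fac(14)
= 18 * 17 * 16 * 15 * 14 * fac(13)
= 18 * 17 * 16 * 15 * 14 * 13 * fac(12)
= 18 * 17 * 16 * 15 * 14 * 13 * 12 * fac(11)
= 18 * 17 * 16 * 15 * 14 * 13 * 12 * 11 * fac(10)
= 18 * 17 * 16 * 15 * 14 * 13 * 12 * 11 * 10 * fac(9)
= 18 * 17 * 16 * 15 * 14 * 13 * 12 * 11 * 10 * 9 * fac(8)
= 18 * 17 * 16 * 15 * 14 * 13 * 12 * 11 * 10 * 9 * 8 * fac(7)
= 18 * 17 * 16 * 15 * 14 * 13 * 12 * 11 * 10 * 9 * 8 * 7 * fac(6)
= 18 * 17 * 16 * 15 * 14 * 13 * 12 * 11 * 10 * 9 * 8 * 7 * 6 * fac(5)
= 18 * 17 * 16 * 15 * 14 * 13 * 12 * 11 * 10 * 9 * 8 * 7 * 6 * 5 * fac(4)
= 18 * 17 * 16 * 15 * 14 * 13 * 12 * 11 * 10 * 9 * 8 * 7 * 6 * 5 * 4 * fac(3)
= 18 * 17 * 16 * 15 * 14 * 13 * 12 * 11 * 10 * 9 * 8 * 7 * 6 * 5 * 4 * 3 * fac(2)
= 18 * 17 * 16 * 15 * 14 * 13 * 12 * 11 * 10 * 9 * 8 * 7 * 6 * 5 * 4 * 3 * 2 * fac(1)
= 18 * 17 * 16 * 15 * 14 * 13 * 12 * 11 * 10 * 9 * 8 * 7 * 6 * 5 * 4 * 3 * 2 * 1
= 6402373705728000

6402373705728000


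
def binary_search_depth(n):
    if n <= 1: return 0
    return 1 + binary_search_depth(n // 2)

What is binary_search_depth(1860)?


1860 / 2 = 930
930 / 2 = 465
465 / 2 = 232
232 / 2 = 116
116 / 2 = 58
58 / 2 = 29
29 / 2 = 14
14 / 2 = 7
7 / 2 = 3
3 / 2 = 1
Reached 1 after 10 halvings

10


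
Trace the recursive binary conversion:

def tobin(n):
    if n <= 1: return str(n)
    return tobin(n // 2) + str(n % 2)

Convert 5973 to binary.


tobin(5973) = tobin(2986) + '1'
tobin(2986) = tobin(1493) + '0'
tobin(1493) = tobin(746) + '1'
tobin(746) = tobin(373) + '0'
tobin(373) = tobin(186) + '1'
tobin(186) = tobin(93) + '0'
tobin(93) = tobin(46) + '1'
tobin(46) = tobin(23) + '0'
tobin(23) = tobin(11) + '1'
tobin(11) = tobin(5) + '1'
tobin(5) = tobin(2) + '1'
tobin(2) = tobin(1) + '0'
tobin(1) = '1'  (base case)
Concatenating: '1' + '0' + '1' + '1' + '1' + '0' + '1' + '0' + '1' + '0' + '1' + '0' + '1' = '1011101010101'

1011101010101


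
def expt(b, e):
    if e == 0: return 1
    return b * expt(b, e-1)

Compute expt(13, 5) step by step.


expt(13, 5)
= 13 * expt(13, 4)
= 13 * 13 * expt(13, 3)
= 13 * 13 * 13 * expt(13, 2)
= 13 * 13 * 13 * 13 * expt(13, 1)
= 13 * 13 * 13 * 13 * 13 * expt(13, 0)
= 13 * 13 * 13 * 13 * 13 * 1
= 371293

371293


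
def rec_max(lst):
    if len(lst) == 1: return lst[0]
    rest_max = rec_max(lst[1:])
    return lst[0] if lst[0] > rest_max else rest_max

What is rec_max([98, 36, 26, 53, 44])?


rec_max([98, 36, 26, 53, 44]): compare 98 with rec_max([36, 26, 53, 44])
rec_max([36, 26, 53, 44]): compare 36 with rec_max([26, 53, 44])
rec_max([26, 53, 44]): compare 26 with rec_max([53, 44])
rec_max([53, 44]): compare 53 with rec_max([44])
rec_max([44]) = 44  (base case)
Compare 53 with 44 -> 53
Compare 26 with 53 -> 53
Compare 36 with 53 -> 53
Compare 98 with 53 -> 98

98


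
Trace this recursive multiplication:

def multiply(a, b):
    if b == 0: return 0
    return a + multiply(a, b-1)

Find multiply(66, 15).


multiply(66, 15) = 66 + multiply(66, 14)
multiply(66, 14) = 66 + multiply(66, 13)
multiply(66, 13) = 66 + multiply(66, 12)
multiply(66, 12) = 66 + multiply(66, 11)
multiply(66, 11) = 66 + multiply(66, 10)
multiply(66, 10) = 66 + multiply(66, 9)
multiply(66, 9) = 66 + multiply(66, 8)
multiply(66, 8) = 66 + multiply(66, 7)
multiply(66, 7) = 66 + multiply(66, 6)
multiply(66, 6) = 66 + multiply(66, 5)
multiply(66, 5) = 66 + multiply(66, 4)
multiply(66, 4) = 66 + multiply(66, 3)
multiply(66, 3) = 66 + multiply(66, 2)
multiply(66, 2) = 66 + multiply(66, 1)
multiply(66, 1) = 66 + multiply(66, 0)
multiply(66, 0) = 0  (base case)
Total: 66 + 66 + 66 + 66 + 66 + 66 + 66 + 66 + 66 + 66 + 66 + 66 + 66 + 66 + 66 + 0 = 990

990


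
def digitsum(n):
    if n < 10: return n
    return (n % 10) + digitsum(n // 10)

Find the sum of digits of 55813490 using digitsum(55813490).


digitsum(55813490) = 0 + digitsum(5581349)
digitsum(5581349) = 9 + digitsum(558134)
digitsum(558134) = 4 + digitsum(55813)
digitsum(55813) = 3 + digitsum(5581)
digitsum(5581) = 1 + digitsum(558)
digitsum(558) = 8 + digitsum(55)
digitsum(55) = 5 + digitsum(5)
digitsum(5) = 5  (base case)
Total: 0 + 9 + 4 + 3 + 1 + 8 + 5 + 5 = 35

35


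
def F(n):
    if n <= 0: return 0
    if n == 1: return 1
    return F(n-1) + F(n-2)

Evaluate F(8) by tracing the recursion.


Computing F(8) bottom-up:
F(0) = 0
F(1) = 1
F(2) = F(1) + F(0) = 1 + 0 = 1
F(3) = F(2) + F(1) = 1 + 1 = 2
F(4) = F(3) + F(2) = 2 + 1 = 3
F(5) = F(4) + F(3) = 3 + 2 = 5
F(6) = F(5) + F(4) = 5 + 3 = 8
F(7) = F(6) + F(5) = 8 + 5 = 13
F(8) = F(7) + F(6) = 13 + 8 = 21

21


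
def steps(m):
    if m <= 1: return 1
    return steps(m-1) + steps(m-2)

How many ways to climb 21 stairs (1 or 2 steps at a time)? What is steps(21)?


Building up from base cases:
steps(0) = 1
steps(1) = 1
steps(2) = steps(1) + steps(0) = 1 + 1 = 2
steps(3) = steps(2) + steps(1) = 2 + 1 = 3
steps(4) = steps(3) + steps(2) = 3 + 2 = 5
steps(5) = steps(4) + steps(3) = 5 + 3 = 8
steps(6) = steps(5) + steps(4) = 8 + 5 = 13
steps(7) = steps(6) + steps(5) = 13 + 8 = 21
steps(8) = steps(7) + steps(6) = 21 + 13 = 34
steps(9) = steps(8) + steps(7) = 34 + 21 = 55
steps(10) = steps(9) + steps(8) = 55 + 34 = 89
steps(11) = steps(10) + steps(9) = 89 + 55 = 144
steps(12) = steps(11) + steps(10) = 144 + 89 = 233
steps(13) = steps(12) + steps(11) = 233 + 144 = 377
steps(14) = steps(13) + steps(12) = 377 + 233 = 610
steps(15) = steps(14) + steps(13) = 610 + 377 = 987
steps(16) = steps(15) + steps(14) = 987 + 610 = 1597
steps(17) = steps(16) + steps(15) = 1597 + 987 = 2584
steps(18) = steps(17) + steps(16) = 2584 + 1597 = 4181
steps(19) = steps(18) + steps(17) = 4181 + 2584 = 6765
steps(20) = steps(19) + steps(18) = 6765 + 4181 = 10946
steps(21) = steps(20) + steps(19) = 10946 + 6765 = 17711

17711


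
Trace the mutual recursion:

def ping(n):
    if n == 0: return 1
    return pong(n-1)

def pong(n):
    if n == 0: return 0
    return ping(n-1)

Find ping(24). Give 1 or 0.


ping(24) = pong(23)
pong(23) = ping(22)
ping(22) = pong(21)
pong(21) = ping(20)
ping(20) = pong(19)
pong(19) = ping(18)
ping(18) = pong(17)
pong(17) = ping(16)
ping(16) = pong(15)
pong(15) = ping(14)
ping(14) = pong(13)
pong(13) = ping(12)
ping(12) = pong(11)
pong(11) = ping(10)
ping(10) = pong(9)
pong(9) = ping(8)
ping(8) = pong(7)
pong(7) = ping(6)
ping(6) = pong(5)
pong(5) = ping(4)
ping(4) = pong(3)
pong(3) = ping(2)
ping(2) = pong(1)
pong(1) = ping(0)
ping(0) = 1  (base case)
Result: 1

1


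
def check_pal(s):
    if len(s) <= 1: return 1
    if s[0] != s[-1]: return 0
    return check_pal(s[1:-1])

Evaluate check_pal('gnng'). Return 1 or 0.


check_pal('gnng'): s[0]='g' == s[-1]='g' -> check check_pal('nn')
check_pal('nn'): s[0]='n' == s[-1]='n' -> check check_pal('')
check_pal(''): len <= 1 -> return 1  (base case)
Result: 1 (palindrome)

1


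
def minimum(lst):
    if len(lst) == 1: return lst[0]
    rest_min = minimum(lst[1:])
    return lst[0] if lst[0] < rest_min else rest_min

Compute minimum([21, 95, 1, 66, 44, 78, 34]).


minimum([21, 95, 1, 66, 44, 78, 34]): compare 21 with minimum([95, 1, 66, 44, 78, 34])
minimum([95, 1, 66, 44, 78, 34]): compare 95 with minimum([1, 66, 44, 78, 34])
minimum([1, 66, 44, 78, 34]): compare 1 with minimum([66, 44, 78, 34])
minimum([66, 44, 78, 34]): compare 66 with minimum([44, 78, 34])
minimum([44, 78, 34]): compare 44 with minimum([78, 34])
minimum([78, 34]): compare 78 with minimum([34])
minimum([34]) = 34  (base case)
Compare 78 with 34 -> 34
Compare 44 with 34 -> 34
Compare 66 with 34 -> 34
Compare 1 with 34 -> 1
Compare 95 with 1 -> 1
Compare 21 with 1 -> 1

1


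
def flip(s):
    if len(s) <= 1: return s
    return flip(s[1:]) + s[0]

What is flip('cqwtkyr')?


flip('cqwtkyr') = flip('qwtkyr') + 'c'
flip('qwtkyr') = flip('wtkyr') + 'q'
flip('wtkyr') = flip('tkyr') + 'w'
flip('tkyr') = flip('kyr') + 't'
flip('kyr') = flip('yr') + 'k'
flip('yr') = flip('r') + 'y'
flip('r') = 'r'  (base case)
Concatenating: 'r' + 'y' + 'k' + 't' + 'w' + 'q' + 'c' = 'ryktwqc'

ryktwqc


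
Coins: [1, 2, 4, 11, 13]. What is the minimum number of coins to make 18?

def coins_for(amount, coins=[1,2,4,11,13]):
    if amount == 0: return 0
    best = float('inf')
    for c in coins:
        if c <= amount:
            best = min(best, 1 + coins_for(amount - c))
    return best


Building up with DP:
coins_for(0) = 0
coins_for(1) = min(1+coins_for(0)=1+0=1) = 1
coins_for(2) = min(1+coins_for(1)=1+1=2, 1+coins_for(0)=1+0=1) = 1
coins_for(3) = min(1+coins_for(2)=1+1=2, 1+coins_for(1)=1+1=2) = 2
coins_for(4) = min(1+coins_for(3)=1+2=3, 1+coins_for(2)=1+1=2, 1+coins_for(0)=1+0=1) = 1
coins_for(5) = min(1+coins_for(4)=1+1=2, 1+coins_for(3)=1+2=3, 1+coins_for(1)=1+1=2) = 2
coins_for(6) = min(1+coins_for(5)=1+2=3, 1+coins_for(4)=1+1=2, 1+coins_for(2)=1+1=2) = 2
coins_for(7) = min(1+coins_for(6)=1+2=3, 1+coins_for(5)=1+2=3, 1+coins_for(3)=1+2=3) = 3
coins_for(8) = min(1+coins_for(7)=1+3=4, 1+coins_for(6)=1+2=3, 1+coins_for(4)=1+1=2) = 2
coins_for(9) = min(1+coins_for(8)=1+2=3, 1+coins_for(7)=1+3=4, 1+coins_for(5)=1+2=3) = 3
coins_for(10) = min(1+coins_for(9)=1+3=4, 1+coins_for(8)=1+2=3, 1+coins_for(6)=1+2=3) = 3
coins_for(11) = min(1+coins_for(10)=1+3=4, 1+coins_for(9)=1+3=4, 1+coins_for(7)=1+3=4, 1+coins_for(0)=1+0=1) = 1
coins_for(12) = min(1+coins_for(11)=1+1=2, 1+coins_for(10)=1+3=4, 1+coins_for(8)=1+2=3, 1+coins_for(1)=1+1=2) = 2
coins_for(13) = min(1+coins_for(12)=1+2=3, 1+coins_for(11)=1+1=2, 1+coins_for(9)=1+3=4, 1+coins_for(2)=1+1=2, 1+coins_for(0)=1+0=1) = 1
coins_for(14) = min(1+coins_for(13)=1+1=2, 1+coins_for(12)=1+2=3, 1+coins_for(10)=1+3=4, 1+coins_for(3)=1+2=3, 1+coins_for(1)=1+1=2) = 2
coins_for(15) = min(1+coins_for(14)=1+2=3, 1+coins_for(13)=1+1=2, 1+coins_for(11)=1+1=2, 1+coins_for(4)=1+1=2, 1+coins_for(2)=1+1=2) = 2
coins_for(16) = min(1+coins_for(15)=1+2=3, 1+coins_for(14)=1+2=3, 1+coins_for(12)=1+2=3, 1+coins_for(5)=1+2=3, 1+coins_for(3)=1+2=3) = 3
coins_for(17) = min(1+coins_for(16)=1+3=4, 1+coins_for(15)=1+2=3, 1+coins_for(13)=1+1=2, 1+coins_for(6)=1+2=3, 1+coins_for(4)=1+1=2) = 2
coins_for(18) = min(1+coins_for(17)=1+2=3, 1+coins_for(16)=1+3=4, 1+coins_for(14)=1+2=3, 1+coins_for(7)=1+3=4, 1+coins_for(5)=1+2=3) = 3

3


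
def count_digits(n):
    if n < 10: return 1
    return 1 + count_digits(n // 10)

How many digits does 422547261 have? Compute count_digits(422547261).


count_digits(422547261) = 1 + count_digits(42254726)
count_digits(42254726) = 1 + count_digits(4225472)
count_digits(4225472) = 1 + count_digits(422547)
count_digits(422547) = 1 + count_digits(42254)
count_digits(42254) = 1 + count_digits(4225)
count_digits(4225) = 1 + count_digits(422)
count_digits(422) = 1 + count_digits(42)
count_digits(42) = 1 + count_digits(4)
count_digits(4) = 1  (base case: 4 < 10)
Unwinding: 1 + 1 + 1 + 1 + 1 + 1 + 1 + 1 + 1 = 9

9


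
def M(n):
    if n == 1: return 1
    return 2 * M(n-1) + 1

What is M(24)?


M(24) = 2 * M(23) + 1
M(23) = 2 * M(22) + 1
M(22) = 2 * M(21) + 1
M(21) = 2 * M(20) + 1
M(20) = 2 * M(19) + 1
M(19) = 2 * M(18) + 1
M(18) = 2 * M(17) + 1
M(17) = 2 * M(16) + 1
M(16) = 2 * M(15) + 1
M(15) = 2 * M(14) + 1
M(14) = 2 * M(13) + 1
M(13) = 2 * M(12) + 1
M(12) = 2 * M(11) + 1
M(11) = 2 * M(10) + 1
M(10) = 2 * M(9) + 1
M(9) = 2 * M(8) + 1
M(8) = 2 * M(7) + 1
M(7) = 2 * M(6) + 1
M(6) = 2 * M(5) + 1
M(5) = 2 * M(4) + 1
M(4) = 2 * M(3) + 1
M(3) = 2 * M(2) + 1
M(2) = 2 * M(1) + 1
M(1) = 1  (base case)
M(2) = 2 * 1 + 1 = 3
M(3) = 2 * 3 + 1 = 7
M(4) = 2 * 7 + 1 = 15
M(5) = 2 * 15 + 1 = 31
M(6) = 2 * 31 + 1 = 63
M(7) = 2 * 63 + 1 = 127
M(8) = 2 * 127 + 1 = 255
M(9) = 2 * 255 + 1 = 511
M(10) = 2 * 511 + 1 = 1023
M(11) = 2 * 1023 + 1 = 2047
M(12) = 2 * 2047 + 1 = 4095
M(13) = 2 * 4095 + 1 = 8191
M(14) = 2 * 8191 + 1 = 16383
M(15) = 2 * 16383 + 1 = 32767
M(16) = 2 * 32767 + 1 = 65535
M(17) = 2 * 65535 + 1 = 131071
M(18) = 2 * 131071 + 1 = 262143
M(19) = 2 * 262143 + 1 = 524287
M(20) = 2 * 524287 + 1 = 1048575
M(21) = 2 * 1048575 + 1 = 2097151
M(22) = 2 * 2097151 + 1 = 4194303
M(23) = 2 * 4194303 + 1 = 8388607
M(24) = 2 * 8388607 + 1 = 16777215

16777215


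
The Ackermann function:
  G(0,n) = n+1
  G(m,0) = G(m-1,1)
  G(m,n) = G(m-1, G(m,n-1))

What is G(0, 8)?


G(0, 8) = 9
Result: G(0, 8) = 9

9


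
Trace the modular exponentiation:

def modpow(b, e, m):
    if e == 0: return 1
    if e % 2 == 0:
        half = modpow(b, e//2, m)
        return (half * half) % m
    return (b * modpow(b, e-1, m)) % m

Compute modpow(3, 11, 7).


modpow(3, 11, 7): e is odd, compute modpow(3, 10, 7)
  modpow(3, 10, 7): e is even, compute modpow(3, 5, 7)
    modpow(3, 5, 7): e is odd, compute modpow(3, 4, 7)
      modpow(3, 4, 7): e is even, compute modpow(3, 2, 7)
        modpow(3, 2, 7): e is even, compute modpow(3, 1, 7)
          modpow(3, 1, 7): e is odd, compute modpow(3, 0, 7)
          modpow(3, 0, 7) = 1
          (3 * 1) % 7 = 3
        half=3, (3*3) % 7 = 2
      half=2, (2*2) % 7 = 4
    (3 * 4) % 7 = 5
  half=5, (5*5) % 7 = 4
(3 * 4) % 7 = 5

5


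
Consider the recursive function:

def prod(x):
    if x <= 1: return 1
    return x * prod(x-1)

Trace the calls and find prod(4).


prod(4)
= 4 * prod(3)
= 4 * 3 * prod(2)
= 4 * 3 * 2 * prod(1)
= 4 * 3 * 2 * 1
= 24

24


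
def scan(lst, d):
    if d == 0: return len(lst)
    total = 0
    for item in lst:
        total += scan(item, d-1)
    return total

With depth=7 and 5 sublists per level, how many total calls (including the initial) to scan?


At depth 0 (root): 1 call
At depth 1: each of 1 parents calls scan on 5 children = 5 calls
At depth 2: each of 5 parents calls scan on 5 children = 25 calls
At depth 3: each of 25 parents calls scan on 5 children = 125 calls
At depth 4: each of 125 parents calls scan on 5 children = 625 calls
At depth 5: each of 625 parents calls scan on 5 children = 3125 calls
At depth 6: each of 3125 parents calls scan on 5 children = 15625 calls
At depth 7: each of 15625 parents calls scan on 5 children = 78125 calls
Total: 1 + 5 + 25 + 125 + 625 + 3125 + 15625 + 78125 = 97656

97656


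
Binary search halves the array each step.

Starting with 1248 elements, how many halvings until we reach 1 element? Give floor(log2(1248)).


1248 / 2 = 624
624 / 2 = 312
312 / 2 = 156
156 / 2 = 78
78 / 2 = 39
39 / 2 = 19
19 / 2 = 9
9 / 2 = 4
4 / 2 = 2
2 / 2 = 1
Reached 1 after 10 halvings

10


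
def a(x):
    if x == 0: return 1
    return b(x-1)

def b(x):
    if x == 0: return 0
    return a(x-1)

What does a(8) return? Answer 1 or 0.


a(8) = b(7)
b(7) = a(6)
a(6) = b(5)
b(5) = a(4)
a(4) = b(3)
b(3) = a(2)
a(2) = b(1)
b(1) = a(0)
a(0) = 1  (base case)
Result: 1

1


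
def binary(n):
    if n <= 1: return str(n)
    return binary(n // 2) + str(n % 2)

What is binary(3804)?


binary(3804) = binary(1902) + '0'
binary(1902) = binary(951) + '0'
binary(951) = binary(475) + '1'
binary(475) = binary(237) + '1'
binary(237) = binary(118) + '1'
binary(118) = binary(59) + '0'
binary(59) = binary(29) + '1'
binary(29) = binary(14) + '1'
binary(14) = binary(7) + '0'
binary(7) = binary(3) + '1'
binary(3) = binary(1) + '1'
binary(1) = '1'  (base case)
Concatenating: '1' + '1' + '1' + '0' + '1' + '1' + '0' + '1' + '1' + '1' + '0' + '0' = '111011011100'

111011011100


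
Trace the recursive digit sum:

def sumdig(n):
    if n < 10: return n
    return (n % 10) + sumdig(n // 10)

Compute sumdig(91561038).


sumdig(91561038) = 8 + sumdig(9156103)
sumdig(9156103) = 3 + sumdig(915610)
sumdig(915610) = 0 + sumdig(91561)
sumdig(91561) = 1 + sumdig(9156)
sumdig(9156) = 6 + sumdig(915)
sumdig(915) = 5 + sumdig(91)
sumdig(91) = 1 + sumdig(9)
sumdig(9) = 9  (base case)
Total: 8 + 3 + 0 + 1 + 6 + 5 + 1 + 9 = 33

33


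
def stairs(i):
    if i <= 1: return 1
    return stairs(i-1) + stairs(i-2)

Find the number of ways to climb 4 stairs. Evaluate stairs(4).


Building up from base cases:
stairs(0) = 1
stairs(1) = 1
stairs(2) = stairs(1) + stairs(0) = 1 + 1 = 2
stairs(3) = stairs(2) + stairs(1) = 2 + 1 = 3
stairs(4) = stairs(3) + stairs(2) = 3 + 2 = 5

5


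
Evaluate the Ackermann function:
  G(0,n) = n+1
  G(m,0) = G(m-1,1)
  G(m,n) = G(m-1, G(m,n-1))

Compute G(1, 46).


G(1, 46) = G(0, G(1, 45))
  G(1, 45) = G(0, G(1, 44))
    G(1, 44) = G(0, G(1, 43))
      G(1, 43) = G(0, G(1, 42))
        G(1, 42) = G(0, G(1, 41))
          G(1, 41) = G(0, G(1, 40))
          G(1, 40) = G(0, G(1, 39))
          G(1, 39) = G(0, G(1, 38))
          G(1, 38) = G(0, G(1, 37))
          G(1, 37) = G(0, G(1, 36))
          G(1, 36) = G(0, G(1, 35))
          G(1, 35) = G(0, G(1, 34))
          G(1, 34) = G(0, G(1, 33))
          G(1, 33) = G(0, G(1, 32))
          G(1, 32) = G(0, G(1, 31))
          G(1, 31) = G(0, G(1, 30))
          G(1, 30) = G(0, G(1, 29))
          G(1, 29) = G(0, G(1, 28))
          G(1, 28) = G(0, G(1, 27))
          G(1, 27) = G(0, G(1, 26))
          G(1, 26) = G(0, G(1, 25))
          G(1, 25) = G(0, G(1, 24))
          G(1, 24) = G(0, G(1, 23))
          G(1, 23) = G(0, G(1, 22))
          G(1, 22) = G(0, G(1, 21))
... (trace truncated)
Result: G(1, 46) = 48

48


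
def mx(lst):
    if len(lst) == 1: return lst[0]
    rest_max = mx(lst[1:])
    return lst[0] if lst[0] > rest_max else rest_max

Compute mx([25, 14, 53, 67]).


mx([25, 14, 53, 67]): compare 25 with mx([14, 53, 67])
mx([14, 53, 67]): compare 14 with mx([53, 67])
mx([53, 67]): compare 53 with mx([67])
mx([67]) = 67  (base case)
Compare 53 with 67 -> 67
Compare 14 with 67 -> 67
Compare 25 with 67 -> 67

67


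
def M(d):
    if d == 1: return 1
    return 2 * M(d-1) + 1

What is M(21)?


M(21) = 2 * M(20) + 1
M(20) = 2 * M(19) + 1
M(19) = 2 * M(18) + 1
M(18) = 2 * M(17) + 1
M(17) = 2 * M(16) + 1
M(16) = 2 * M(15) + 1
M(15) = 2 * M(14) + 1
M(14) = 2 * M(13) + 1
M(13) = 2 * M(12) + 1
M(12) = 2 * M(11) + 1
M(11) = 2 * M(10) + 1
M(10) = 2 * M(9) + 1
M(9) = 2 * M(8) + 1
M(8) = 2 * M(7) + 1
M(7) = 2 * M(6) + 1
M(6) = 2 * M(5) + 1
M(5) = 2 * M(4) + 1
M(4) = 2 * M(3) + 1
M(3) = 2 * M(2) + 1
M(2) = 2 * M(1) + 1
M(1) = 1  (base case)
M(2) = 2 * 1 + 1 = 3
M(3) = 2 * 3 + 1 = 7
M(4) = 2 * 7 + 1 = 15
M(5) = 2 * 15 + 1 = 31
M(6) = 2 * 31 + 1 = 63
M(7) = 2 * 63 + 1 = 127
M(8) = 2 * 127 + 1 = 255
M(9) = 2 * 255 + 1 = 511
M(10) = 2 * 511 + 1 = 1023
M(11) = 2 * 1023 + 1 = 2047
M(12) = 2 * 2047 + 1 = 4095
M(13) = 2 * 4095 + 1 = 8191
M(14) = 2 * 8191 + 1 = 16383
M(15) = 2 * 16383 + 1 = 32767
M(16) = 2 * 32767 + 1 = 65535
M(17) = 2 * 65535 + 1 = 131071
M(18) = 2 * 131071 + 1 = 262143
M(19) = 2 * 262143 + 1 = 524287
M(20) = 2 * 524287 + 1 = 1048575
M(21) = 2 * 1048575 + 1 = 2097151

2097151


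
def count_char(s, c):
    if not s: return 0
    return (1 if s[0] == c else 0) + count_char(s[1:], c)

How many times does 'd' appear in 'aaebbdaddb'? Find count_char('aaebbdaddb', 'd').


s[0]='a' != 'd' -> 0
s[0]='a' != 'd' -> 0
s[0]='e' != 'd' -> 0
s[0]='b' != 'd' -> 0
s[0]='b' != 'd' -> 0
s[0]='d' == 'd' -> 1
s[0]='a' != 'd' -> 0
s[0]='d' == 'd' -> 1
s[0]='d' == 'd' -> 1
s[0]='b' != 'd' -> 0
Sum: 0 + 0 + 0 + 0 + 0 + 1 + 0 + 1 + 1 + 0 = 3

3


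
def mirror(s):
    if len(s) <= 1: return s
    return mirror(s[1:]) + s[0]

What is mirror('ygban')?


mirror('ygban') = mirror('gban') + 'y'
mirror('gban') = mirror('ban') + 'g'
mirror('ban') = mirror('an') + 'b'
mirror('an') = mirror('n') + 'a'
mirror('n') = 'n'  (base case)
Concatenating: 'n' + 'a' + 'b' + 'g' + 'y' = 'nabgy'

nabgy


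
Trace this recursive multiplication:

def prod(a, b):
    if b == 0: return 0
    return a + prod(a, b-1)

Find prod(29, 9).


prod(29, 9) = 29 + prod(29, 8)
prod(29, 8) = 29 + prod(29, 7)
prod(29, 7) = 29 + prod(29, 6)
prod(29, 6) = 29 + prod(29, 5)
prod(29, 5) = 29 + prod(29, 4)
prod(29, 4) = 29 + prod(29, 3)
prod(29, 3) = 29 + prod(29, 2)
prod(29, 2) = 29 + prod(29, 1)
prod(29, 1) = 29 + prod(29, 0)
prod(29, 0) = 0  (base case)
Total: 29 + 29 + 29 + 29 + 29 + 29 + 29 + 29 + 29 + 0 = 261

261


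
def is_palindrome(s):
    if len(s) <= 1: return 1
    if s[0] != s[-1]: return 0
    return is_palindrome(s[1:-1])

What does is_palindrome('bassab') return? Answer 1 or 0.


is_palindrome('bassab'): s[0]='b' == s[-1]='b' -> check is_palindrome('assa')
is_palindrome('assa'): s[0]='a' == s[-1]='a' -> check is_palindrome('ss')
is_palindrome('ss'): s[0]='s' == s[-1]='s' -> check is_palindrome('')
is_palindrome(''): len <= 1 -> return 1  (base case)
Result: 1 (palindrome)

1


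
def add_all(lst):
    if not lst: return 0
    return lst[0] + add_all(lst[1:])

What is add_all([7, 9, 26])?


add_all([7, 9, 26]) = 7 + add_all([9, 26])
add_all([9, 26]) = 9 + add_all([26])
add_all([26]) = 26 + add_all([])
add_all([]) = 0  (base case)
Total: 7 + 9 + 26 + 0 = 42

42


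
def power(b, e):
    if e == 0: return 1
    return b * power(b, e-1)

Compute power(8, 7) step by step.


power(8, 7)
= 8 * power(8, 6)
= 8 * 8 * power(8, 5)
= 8 * 8 * 8 * power(8, 4)
= 8 * 8 * 8 * 8 * power(8, 3)
= 8 * 8 * 8 * 8 * 8 * power(8, 2)
= 8 * 8 * 8 * 8 * 8 * 8 * power(8, 1)
= 8 * 8 * 8 * 8 * 8 * 8 * 8 * power(8, 0)
= 8 * 8 * 8 * 8 * 8 * 8 * 8 * 1
= 2097152

2097152


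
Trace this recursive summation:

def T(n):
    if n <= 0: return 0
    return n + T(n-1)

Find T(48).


T(48)
= 48 + 47 + 46 + 45 + 44 + 43 + 42 + 41 + 40 + 39 + 38 + 37 + 36 + 35 + 34 + 33 + 32 + 31 + 30 + 29 + 28 + 27 + 26 + 25 + 24 + 23 + 22 + 21 + 20 + 19 + 18 + 17 + 16 + 15 + 14 + 13 + 12 + 11 + 10 + 9 + 8 + 7 + 6 + 5 + 4 + 3 + 2 + 1 + T(0)
= 48 + 47 + 46 + 45 + 44 + 43 + 42 + 41 + 40 + 39 + 38 + 37 + 36 + 35 + 34 + 33 + 32 + 31 + 30 + 29 + 28 + 27 + 26 + 25 + 24 + 23 + 22 + 21 + 20 + 19 + 18 + 17 + 16 + 15 + 14 + 13 + 12 + 11 + 10 + 9 + 8 + 7 + 6 + 5 + 4 + 3 + 2 + 1 + 0
= 1176

1176


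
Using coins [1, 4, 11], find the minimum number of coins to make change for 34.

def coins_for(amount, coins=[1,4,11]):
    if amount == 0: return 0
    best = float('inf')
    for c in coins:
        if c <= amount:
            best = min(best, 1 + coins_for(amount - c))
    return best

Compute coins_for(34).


Building up with DP:
coins_for(0) = 0
coins_for(1) = min(1+coins_for(0)=1+0=1) = 1
coins_for(2) = min(1+coins_for(1)=1+1=2) = 2
coins_for(3) = min(1+coins_for(2)=1+2=3) = 3
coins_for(4) = min(1+coins_for(3)=1+3=4, 1+coins_for(0)=1+0=1) = 1
coins_for(5) = min(1+coins_for(4)=1+1=2, 1+coins_for(1)=1+1=2) = 2
coins_for(6) = min(1+coins_for(5)=1+2=3, 1+coins_for(2)=1+2=3) = 3
coins_for(7) = min(1+coins_for(6)=1+3=4, 1+coins_for(3)=1+3=4) = 4
coins_for(8) = min(1+coins_for(7)=1+4=5, 1+coins_for(4)=1+1=2) = 2
coins_for(9) = min(1+coins_for(8)=1+2=3, 1+coins_for(5)=1+2=3) = 3
coins_for(10) = min(1+coins_for(9)=1+3=4, 1+coins_for(6)=1+3=4) = 4
coins_for(11) = min(1+coins_for(10)=1+4=5, 1+coins_for(7)=1+4=5, 1+coins_for(0)=1+0=1) = 1
coins_for(12) = min(1+coins_for(11)=1+1=2, 1+coins_for(8)=1+2=3, 1+coins_for(1)=1+1=2) = 2
coins_for(13) = min(1+coins_for(12)=1+2=3, 1+coins_for(9)=1+3=4, 1+coins_for(2)=1+2=3) = 3
coins_for(14) = min(1+coins_for(13)=1+3=4, 1+coins_for(10)=1+4=5, 1+coins_for(3)=1+3=4) = 4
coins_for(15) = min(1+coins_for(14)=1+4=5, 1+coins_for(11)=1+1=2, 1+coins_for(4)=1+1=2) = 2
coins_for(16) = min(1+coins_for(15)=1+2=3, 1+coins_for(12)=1+2=3, 1+coins_for(5)=1+2=3) = 3
coins_for(17) = min(1+coins_for(16)=1+3=4, 1+coins_for(13)=1+3=4, 1+coins_for(6)=1+3=4) = 4
coins_for(18) = min(1+coins_for(17)=1+4=5, 1+coins_for(14)=1+4=5, 1+coins_for(7)=1+4=5) = 5
coins_for(19) = min(1+coins_for(18)=1+5=6, 1+coins_for(15)=1+2=3, 1+coins_for(8)=1+2=3) = 3
coins_for(20) = min(1+coins_for(19)=1+3=4, 1+coins_for(16)=1+3=4, 1+coins_for(9)=1+3=4) = 4
coins_for(21) = min(1+coins_for(20)=1+4=5, 1+coins_for(17)=1+4=5, 1+coins_for(10)=1+4=5) = 5
coins_for(22) = min(1+coins_for(21)=1+5=6, 1+coins_for(18)=1+5=6, 1+coins_for(11)=1+1=2) = 2
coins_for(23) = min(1+coins_for(22)=1+2=3, 1+coins_for(19)=1+3=4, 1+coins_for(12)=1+2=3) = 3
coins_for(24) = min(1+coins_for(23)=1+3=4, 1+coins_for(20)=1+4=5, 1+coins_for(13)=1+3=4) = 4
coins_for(25) = min(1+coins_for(24)=1+4=5, 1+coins_for(21)=1+5=6, 1+coins_for(14)=1+4=5) = 5
coins_for(26) = min(1+coins_for(25)=1+5=6, 1+coins_for(22)=1+2=3, 1+coins_for(15)=1+2=3) = 3
coins_for(27) = min(1+coins_for(26)=1+3=4, 1+coins_for(23)=1+3=4, 1+coins_for(16)=1+3=4) = 4
coins_for(28) = min(1+coins_for(27)=1+4=5, 1+coins_for(24)=1+4=5, 1+coins_for(17)=1+4=5) = 5
coins_for(29) = min(1+coins_for(28)=1+5=6, 1+coins_for(25)=1+5=6, 1+coins_for(18)=1+5=6) = 6
coins_for(30) = min(1+coins_for(29)=1+6=7, 1+coins_for(26)=1+3=4, 1+coins_for(19)=1+3=4) = 4
coins_for(31) = min(1+coins_for(30)=1+4=5, 1+coins_for(27)=1+4=5, 1+coins_for(20)=1+4=5) = 5
coins_for(32) = min(1+coins_for(31)=1+5=6, 1+coins_for(28)=1+5=6, 1+coins_for(21)=1+5=6) = 6
coins_for(33) = min(1+coins_for(32)=1+6=7, 1+coins_for(29)=1+6=7, 1+coins_for(22)=1+2=3) = 3
coins_for(34) = min(1+coins_for(33)=1+3=4, 1+coins_for(30)=1+4=5, 1+coins_for(23)=1+3=4) = 4

4


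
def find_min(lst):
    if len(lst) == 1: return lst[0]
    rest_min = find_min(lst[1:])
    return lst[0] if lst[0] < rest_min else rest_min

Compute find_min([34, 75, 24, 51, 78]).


find_min([34, 75, 24, 51, 78]): compare 34 with find_min([75, 24, 51, 78])
find_min([75, 24, 51, 78]): compare 75 with find_min([24, 51, 78])
find_min([24, 51, 78]): compare 24 with find_min([51, 78])
find_min([51, 78]): compare 51 with find_min([78])
find_min([78]) = 78  (base case)
Compare 51 with 78 -> 51
Compare 24 with 51 -> 24
Compare 75 with 24 -> 24
Compare 34 with 24 -> 24

24


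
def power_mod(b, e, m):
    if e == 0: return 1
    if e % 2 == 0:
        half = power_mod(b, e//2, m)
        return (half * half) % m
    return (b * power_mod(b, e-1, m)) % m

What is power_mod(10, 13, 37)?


power_mod(10, 13, 37): e is odd, compute power_mod(10, 12, 37)
  power_mod(10, 12, 37): e is even, compute power_mod(10, 6, 37)
    power_mod(10, 6, 37): e is even, compute power_mod(10, 3, 37)
      power_mod(10, 3, 37): e is odd, compute power_mod(10, 2, 37)
        power_mod(10, 2, 37): e is even, compute power_mod(10, 1, 37)
          power_mod(10, 1, 37): e is odd, compute power_mod(10, 0, 37)
          power_mod(10, 0, 37) = 1
          (10 * 1) % 37 = 10
        half=10, (10*10) % 37 = 26
      (10 * 26) % 37 = 1
    half=1, (1*1) % 37 = 1
  half=1, (1*1) % 37 = 1
(10 * 1) % 37 = 10

10


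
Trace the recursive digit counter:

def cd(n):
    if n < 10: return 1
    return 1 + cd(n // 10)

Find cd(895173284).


cd(895173284) = 1 + cd(89517328)
cd(89517328) = 1 + cd(8951732)
cd(8951732) = 1 + cd(895173)
cd(895173) = 1 + cd(89517)
cd(89517) = 1 + cd(8951)
cd(8951) = 1 + cd(895)
cd(895) = 1 + cd(89)
cd(89) = 1 + cd(8)
cd(8) = 1  (base case: 8 < 10)
Unwinding: 1 + 1 + 1 + 1 + 1 + 1 + 1 + 1 + 1 = 9

9


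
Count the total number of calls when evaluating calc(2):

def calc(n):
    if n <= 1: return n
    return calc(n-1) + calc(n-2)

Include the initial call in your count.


Let C(n) = total calls for calc(n)
C(0) = 1, C(1) = 1
C(2) = 1 + C(1) + C(0) = 1 + 1 + 1 = 3

3


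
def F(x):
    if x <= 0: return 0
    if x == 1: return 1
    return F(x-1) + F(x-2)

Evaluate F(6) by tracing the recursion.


Computing F(6) bottom-up:
F(0) = 0
F(1) = 1
F(2) = F(1) + F(0) = 1 + 0 = 1
F(3) = F(2) + F(1) = 1 + 1 = 2
F(4) = F(3) + F(2) = 2 + 1 = 3
F(5) = F(4) + F(3) = 3 + 2 = 5
F(6) = F(5) + F(4) = 5 + 3 = 8

8


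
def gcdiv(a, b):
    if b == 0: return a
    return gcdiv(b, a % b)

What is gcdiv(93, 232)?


gcdiv(93, 232) = gcdiv(232, 93)
gcdiv(232, 93) = gcdiv(93, 46)
gcdiv(93, 46) = gcdiv(46, 1)
gcdiv(46, 1) = gcdiv(1, 0)
gcdiv(1, 0) = 1  (base case)

1


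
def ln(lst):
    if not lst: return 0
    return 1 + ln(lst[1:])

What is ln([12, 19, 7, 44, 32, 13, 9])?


ln([12, 19, 7, 44, 32, 13, 9]) = 1 + ln([19, 7, 44, 32, 13, 9])
ln([19, 7, 44, 32, 13, 9]) = 1 + ln([7, 44, 32, 13, 9])
ln([7, 44, 32, 13, 9]) = 1 + ln([44, 32, 13, 9])
ln([44, 32, 13, 9]) = 1 + ln([32, 13, 9])
ln([32, 13, 9]) = 1 + ln([13, 9])
ln([13, 9]) = 1 + ln([9])
ln([9]) = 1 + ln([])
ln([]) = 0  (base case)
Unwinding: 1 + 1 + 1 + 1 + 1 + 1 + 1 + 0 = 7

7


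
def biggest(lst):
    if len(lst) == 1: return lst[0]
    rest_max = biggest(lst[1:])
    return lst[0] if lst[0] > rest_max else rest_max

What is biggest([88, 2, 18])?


biggest([88, 2, 18]): compare 88 with biggest([2, 18])
biggest([2, 18]): compare 2 with biggest([18])
biggest([18]) = 18  (base case)
Compare 2 with 18 -> 18
Compare 88 with 18 -> 88

88


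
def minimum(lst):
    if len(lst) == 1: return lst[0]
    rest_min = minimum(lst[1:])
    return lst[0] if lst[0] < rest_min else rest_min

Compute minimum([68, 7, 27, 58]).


minimum([68, 7, 27, 58]): compare 68 with minimum([7, 27, 58])
minimum([7, 27, 58]): compare 7 with minimum([27, 58])
minimum([27, 58]): compare 27 with minimum([58])
minimum([58]) = 58  (base case)
Compare 27 with 58 -> 27
Compare 7 with 27 -> 7
Compare 68 with 7 -> 7

7


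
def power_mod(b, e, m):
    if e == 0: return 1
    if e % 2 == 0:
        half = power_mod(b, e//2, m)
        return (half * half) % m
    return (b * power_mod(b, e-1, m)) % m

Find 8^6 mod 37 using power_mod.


power_mod(8, 6, 37): e is even, compute power_mod(8, 3, 37)
  power_mod(8, 3, 37): e is odd, compute power_mod(8, 2, 37)
    power_mod(8, 2, 37): e is even, compute power_mod(8, 1, 37)
      power_mod(8, 1, 37): e is odd, compute power_mod(8, 0, 37)
        power_mod(8, 0, 37) = 1
      (8 * 1) % 37 = 8
    half=8, (8*8) % 37 = 27
  (8 * 27) % 37 = 31
half=31, (31*31) % 37 = 36

36


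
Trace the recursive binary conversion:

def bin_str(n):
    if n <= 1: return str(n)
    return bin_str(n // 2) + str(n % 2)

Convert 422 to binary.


bin_str(422) = bin_str(211) + '0'
bin_str(211) = bin_str(105) + '1'
bin_str(105) = bin_str(52) + '1'
bin_str(52) = bin_str(26) + '0'
bin_str(26) = bin_str(13) + '0'
bin_str(13) = bin_str(6) + '1'
bin_str(6) = bin_str(3) + '0'
bin_str(3) = bin_str(1) + '1'
bin_str(1) = '1'  (base case)
Concatenating: '1' + '1' + '0' + '1' + '0' + '0' + '1' + '1' + '0' = '110100110'

110100110


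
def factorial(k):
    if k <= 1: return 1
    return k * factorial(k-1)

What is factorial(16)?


factorial(16)
= 16 * factorial(15)
= 16 * 15 * factorial(14)
= 16 * 15 * 14 * factorial(13)
= 16 * 15 * 14 * 13 * factorial(12)
= 16 * 15 * 14 * 13 * 12 * factorial(11)
= 16 * 15 * 14 * 13 * 12 * 11 * factorial(10)
= 16 * 15 * 14 * 13 * 12 * 11 * 10 * factorial(9)
= 16 * 15 * 14 * 13 * 12 * 11 * 10 * 9 * factorial(8)
= 16 * 15 * 14 * 13 * 12 * 11 * 10 * 9 * 8 * factorial(7)
= 16 * 15 * 14 * 13 * 12 * 11 * 10 * 9 * 8 * 7 * factorial(6)
= 16 * 15 * 14 * 13 * 12 * 11 * 10 * 9 * 8 * 7 * 6 * factorial(5)
= 16 * 15 * 14 * 13 * 12 * 11 * 10 * 9 * 8 * 7 * 6 * 5 * factorial(4)
= 16 * 15 * 14 * 13 * 12 * 11 * 10 * 9 * 8 * 7 * 6 * 5 * 4 * factorial(3)
= 16 * 15 * 14 * 13 * 12 * 11 * 10 * 9 * 8 * 7 * 6 * 5 * 4 * 3 * factorial(2)
= 16 * 15 * 14 * 13 * 12 * 11 * 10 * 9 * 8 * 7 * 6 * 5 * 4 * 3 * 2 * factorial(1)
= 16 * 15 * 14 * 13 * 12 * 11 * 10 * 9 * 8 * 7 * 6 * 5 * 4 * 3 * 2 * 1
= 20922789888000

20922789888000


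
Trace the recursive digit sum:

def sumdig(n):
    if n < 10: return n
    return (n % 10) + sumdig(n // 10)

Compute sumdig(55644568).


sumdig(55644568) = 8 + sumdig(5564456)
sumdig(5564456) = 6 + sumdig(556445)
sumdig(556445) = 5 + sumdig(55644)
sumdig(55644) = 4 + sumdig(5564)
sumdig(5564) = 4 + sumdig(556)
sumdig(556) = 6 + sumdig(55)
sumdig(55) = 5 + sumdig(5)
sumdig(5) = 5  (base case)
Total: 8 + 6 + 5 + 4 + 4 + 6 + 5 + 5 = 43

43


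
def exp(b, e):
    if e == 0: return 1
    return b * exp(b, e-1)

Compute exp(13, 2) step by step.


exp(13, 2)
= 13 * exp(13, 1)
= 13 * 13 * exp(13, 0)
= 13 * 13 * 1
= 169

169


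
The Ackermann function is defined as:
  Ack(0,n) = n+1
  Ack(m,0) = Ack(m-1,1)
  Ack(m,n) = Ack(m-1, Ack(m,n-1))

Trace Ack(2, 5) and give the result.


Ack(2, 5) = Ack(1, Ack(2, 4))
  Ack(2, 4) = Ack(1, Ack(2, 3))
    Ack(2, 3) = Ack(1, Ack(2, 2))
      Ack(2, 2) = Ack(1, Ack(2, 1))
        Ack(2, 1) = Ack(1, Ack(2, 0))
          Ack(2, 0) = Ack(1, 1)
          Ack(1, 1) = Ack(0, Ack(1, 0))
          Ack(1, 0) = Ack(0, 1)
          Ack(0, 1) = 2
            = Ack(0, 2)
          Ack(0, 2) = 3
          = Ack(1, 3)
          Ack(1, 3) = Ack(0, Ack(1, 2))
          Ack(1, 2) = Ack(0, Ack(1, 1))
          Ack(1, 1) = Ack(0, Ack(1, 0))
          Ack(1, 0) = Ack(0, 1)
          Ack(0, 1) = 2
            = Ack(0, 2)
          Ack(0, 2) = 3
            = Ack(0, 3)
          Ack(0, 3) = 4
            = Ack(0, 4)
          Ack(0, 4) = 5
        = Ack(1, 5)
        Ack(1, 5) = Ack(0, Ack(1, 4))
... (trace truncated)
Result: Ack(2, 5) = 13

13


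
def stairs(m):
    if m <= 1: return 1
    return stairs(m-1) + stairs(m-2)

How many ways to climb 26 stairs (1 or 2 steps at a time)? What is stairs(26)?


Building up from base cases:
stairs(0) = 1
stairs(1) = 1
stairs(2) = stairs(1) + stairs(0) = 1 + 1 = 2
stairs(3) = stairs(2) + stairs(1) = 2 + 1 = 3
stairs(4) = stairs(3) + stairs(2) = 3 + 2 = 5
stairs(5) = stairs(4) + stairs(3) = 5 + 3 = 8
stairs(6) = stairs(5) + stairs(4) = 8 + 5 = 13
stairs(7) = stairs(6) + stairs(5) = 13 + 8 = 21
stairs(8) = stairs(7) + stairs(6) = 21 + 13 = 34
stairs(9) = stairs(8) + stairs(7) = 34 + 21 = 55
stairs(10) = stairs(9) + stairs(8) = 55 + 34 = 89
stairs(11) = stairs(10) + stairs(9) = 89 + 55 = 144
stairs(12) = stairs(11) + stairs(10) = 144 + 89 = 233
stairs(13) = stairs(12) + stairs(11) = 233 + 144 = 377
stairs(14) = stairs(13) + stairs(12) = 377 + 233 = 610
stairs(15) = stairs(14) + stairs(13) = 610 + 377 = 987
stairs(16) = stairs(15) + stairs(14) = 987 + 610 = 1597
stairs(17) = stairs(16) + stairs(15) = 1597 + 987 = 2584
stairs(18) = stairs(17) + stairs(16) = 2584 + 1597 = 4181
stairs(19) = stairs(18) + stairs(17) = 4181 + 2584 = 6765
stairs(20) = stairs(19) + stairs(18) = 6765 + 4181 = 10946
stairs(21) = stairs(20) + stairs(19) = 10946 + 6765 = 17711
stairs(22) = stairs(21) + stairs(20) = 17711 + 10946 = 28657
stairs(23) = stairs(22) + stairs(21) = 28657 + 17711 = 46368
stairs(24) = stairs(23) + stairs(22) = 46368 + 28657 = 75025
stairs(25) = stairs(24) + stairs(23) = 75025 + 46368 = 121393
stairs(26) = stairs(25) + stairs(24) = 121393 + 75025 = 196418

196418


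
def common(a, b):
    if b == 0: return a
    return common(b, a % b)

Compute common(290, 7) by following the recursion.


common(290, 7) = common(7, 3)
common(7, 3) = common(3, 1)
common(3, 1) = common(1, 0)
common(1, 0) = 1  (base case)

1


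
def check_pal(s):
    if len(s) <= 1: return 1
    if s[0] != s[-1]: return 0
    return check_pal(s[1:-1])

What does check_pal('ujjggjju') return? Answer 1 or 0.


check_pal('ujjggjju'): s[0]='u' == s[-1]='u' -> check check_pal('jjggjj')
check_pal('jjggjj'): s[0]='j' == s[-1]='j' -> check check_pal('jggj')
check_pal('jggj'): s[0]='j' == s[-1]='j' -> check check_pal('gg')
check_pal('gg'): s[0]='g' == s[-1]='g' -> check check_pal('')
check_pal(''): len <= 1 -> return 1  (base case)
Result: 1 (palindrome)

1


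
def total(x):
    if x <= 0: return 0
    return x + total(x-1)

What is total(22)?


total(22)
= 22 + 21 + 20 + 19 + 18 + 17 + 16 + 15 + 14 + 13 + 12 + 11 + 10 + 9 + 8 + 7 + 6 + 5 + 4 + 3 + 2 + 1 + total(0)
= 22 + 21 + 20 + 19 + 18 + 17 + 16 + 15 + 14 + 13 + 12 + 11 + 10 + 9 + 8 + 7 + 6 + 5 + 4 + 3 + 2 + 1 + 0
= 253

253


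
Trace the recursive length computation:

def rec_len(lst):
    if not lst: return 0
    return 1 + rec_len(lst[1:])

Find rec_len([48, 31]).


rec_len([48, 31]) = 1 + rec_len([31])
rec_len([31]) = 1 + rec_len([])
rec_len([]) = 0  (base case)
Unwinding: 1 + 1 + 0 = 2

2


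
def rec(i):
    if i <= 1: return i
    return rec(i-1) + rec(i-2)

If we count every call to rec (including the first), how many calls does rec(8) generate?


Let C(n) = total calls for rec(n)
C(0) = 1, C(1) = 1
C(2) = 1 + C(1) + C(0) = 1 + 1 + 1 = 3
C(3) = 1 + C(2) + C(1) = 1 + 3 + 1 = 5
C(4) = 1 + C(3) + C(2) = 1 + 5 + 3 = 9
C(5) = 1 + C(4) + C(3) = 1 + 9 + 5 = 15
C(6) = 1 + C(5) + C(4) = 1 + 15 + 9 = 25
C(7) = 1 + C(6) + C(5) = 1 + 25 + 15 = 41
C(8) = 1 + C(7) + C(6) = 1 + 41 + 25 = 67

67


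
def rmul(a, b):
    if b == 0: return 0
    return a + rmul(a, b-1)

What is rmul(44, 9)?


rmul(44, 9) = 44 + rmul(44, 8)
rmul(44, 8) = 44 + rmul(44, 7)
rmul(44, 7) = 44 + rmul(44, 6)
rmul(44, 6) = 44 + rmul(44, 5)
rmul(44, 5) = 44 + rmul(44, 4)
rmul(44, 4) = 44 + rmul(44, 3)
rmul(44, 3) = 44 + rmul(44, 2)
rmul(44, 2) = 44 + rmul(44, 1)
rmul(44, 1) = 44 + rmul(44, 0)
rmul(44, 0) = 0  (base case)
Total: 44 + 44 + 44 + 44 + 44 + 44 + 44 + 44 + 44 + 0 = 396

396
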